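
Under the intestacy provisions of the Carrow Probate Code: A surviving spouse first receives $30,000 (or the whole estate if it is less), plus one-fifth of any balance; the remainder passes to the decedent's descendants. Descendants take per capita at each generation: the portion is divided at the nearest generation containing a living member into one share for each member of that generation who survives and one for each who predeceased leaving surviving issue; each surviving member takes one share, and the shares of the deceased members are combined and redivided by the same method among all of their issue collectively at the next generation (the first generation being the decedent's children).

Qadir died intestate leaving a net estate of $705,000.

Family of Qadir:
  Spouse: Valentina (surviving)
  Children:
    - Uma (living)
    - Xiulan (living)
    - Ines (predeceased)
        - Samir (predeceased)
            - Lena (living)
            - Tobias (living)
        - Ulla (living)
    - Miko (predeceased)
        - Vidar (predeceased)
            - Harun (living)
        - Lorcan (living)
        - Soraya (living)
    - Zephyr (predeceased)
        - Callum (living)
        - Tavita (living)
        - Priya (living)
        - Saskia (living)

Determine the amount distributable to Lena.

Lena receives $24,000.

Valentina first takes $30,000, leaving a balance of $675,000. Valentina then takes one-fifth of the balance ($135,000), for a total of $165,000. The remaining $540,000 passes to the descendants.
The descendants' portion ($540,000) is divided at the children's generation into 5 shares of $108,000. Uma and Xiulan each take $108,000. The 3 shares of the deceased (Ines, Miko, and Zephyr) are combined into a pool of $324,000.
That pool ($324,000) is divided at the grandchildren's generation into 9 shares of $36,000. Ulla, Lorcan, Soraya, Callum, Tavita, Priya, and Saskia each take $36,000. The 2 shares of the deceased (Samir and Vidar) are combined into a pool of $72,000.
That pool ($72,000) is divided at the great-grandchildren's generation equally among Lena, Tobias, and Harun: $24,000 each.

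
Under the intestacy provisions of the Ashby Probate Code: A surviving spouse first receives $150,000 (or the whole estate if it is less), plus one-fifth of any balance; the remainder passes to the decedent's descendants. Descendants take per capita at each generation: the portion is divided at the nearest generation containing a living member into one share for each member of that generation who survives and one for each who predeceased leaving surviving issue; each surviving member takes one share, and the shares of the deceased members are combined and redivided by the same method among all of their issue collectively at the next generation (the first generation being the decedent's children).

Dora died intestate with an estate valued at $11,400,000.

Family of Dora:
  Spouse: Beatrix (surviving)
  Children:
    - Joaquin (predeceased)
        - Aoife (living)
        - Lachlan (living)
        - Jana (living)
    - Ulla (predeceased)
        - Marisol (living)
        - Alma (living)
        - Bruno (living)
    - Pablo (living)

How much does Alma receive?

Beatrix first takes $150,000, leaving a balance of $11,250,000. Beatrix then takes one-fifth of the balance ($2,250,000), for a total of $2,400,000. The remaining $9,000,000 passes to the descendants.
The descendants' portion ($9,000,000) is divided at the children's generation into 3 shares of $3,000,000. Pablo takes $3,000,000. The 2 shares of the deceased (Joaquin and Ulla) are combined into a pool of $6,000,000.
That pool ($6,000,000) is divided at the grandchildren's generation equally among Aoife, Lachlan, Jana, Marisol, Alma, and Bruno: $1,000,000 each.

Alma receives $1,000,000.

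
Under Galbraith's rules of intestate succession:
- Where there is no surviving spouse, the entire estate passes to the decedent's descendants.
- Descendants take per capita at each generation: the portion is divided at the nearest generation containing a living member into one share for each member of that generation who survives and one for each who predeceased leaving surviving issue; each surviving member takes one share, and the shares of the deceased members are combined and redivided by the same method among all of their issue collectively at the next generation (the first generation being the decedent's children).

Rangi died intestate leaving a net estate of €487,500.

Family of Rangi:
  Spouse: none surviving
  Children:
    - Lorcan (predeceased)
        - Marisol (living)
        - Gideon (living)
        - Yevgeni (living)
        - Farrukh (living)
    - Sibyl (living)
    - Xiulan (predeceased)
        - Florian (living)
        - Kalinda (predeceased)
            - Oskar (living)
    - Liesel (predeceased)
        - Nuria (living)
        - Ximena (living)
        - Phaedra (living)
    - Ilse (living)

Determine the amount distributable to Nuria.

The entire €487,500 passes to the descendants.
That amount (€487,500) is divided at the children's generation into 5 shares of €97,500. Sibyl and Ilse each take €97,500. The 3 shares of the deceased (Lorcan, Xiulan, and Liesel) are combined into a pool of €292,500.
That pool (€292,500) is divided at the grandchildren's generation into 9 shares of €32,500. Marisol, Gideon, Yevgeni, Farrukh, Florian, Nuria, Ximena, and Phaedra each take €32,500. The remaining share for the deceased Kalinda (€32,500) is carried to the next generation.
That pool (€32,500) passes entirely to Oskar, the sole taker at the great-grandchildren's generation.

Nuria receives €32,500.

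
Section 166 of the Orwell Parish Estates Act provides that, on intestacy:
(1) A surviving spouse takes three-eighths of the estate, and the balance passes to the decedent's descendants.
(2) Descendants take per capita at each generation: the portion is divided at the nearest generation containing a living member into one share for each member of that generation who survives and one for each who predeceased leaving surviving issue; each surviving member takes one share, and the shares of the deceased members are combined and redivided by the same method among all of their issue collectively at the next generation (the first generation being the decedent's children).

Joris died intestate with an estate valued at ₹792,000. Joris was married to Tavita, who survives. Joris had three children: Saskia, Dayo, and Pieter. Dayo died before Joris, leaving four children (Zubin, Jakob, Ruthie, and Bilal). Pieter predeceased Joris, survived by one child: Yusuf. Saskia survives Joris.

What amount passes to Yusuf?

Yusuf receives ₹66,000.

Tavita takes three-eighths of ₹792,000 = ₹297,000. The remaining ₹495,000 passes to the descendants.
The descendants' portion (₹495,000) is divided at the children's generation into 3 shares of ₹165,000. Saskia takes ₹165,000. The 2 shares of the deceased (Dayo and Pieter) are combined into a pool of ₹330,000.
That pool (₹330,000) is divided at the grandchildren's generation equally among Zubin, Jakob, Ruthie, Bilal, and Yusuf: ₹66,000 each.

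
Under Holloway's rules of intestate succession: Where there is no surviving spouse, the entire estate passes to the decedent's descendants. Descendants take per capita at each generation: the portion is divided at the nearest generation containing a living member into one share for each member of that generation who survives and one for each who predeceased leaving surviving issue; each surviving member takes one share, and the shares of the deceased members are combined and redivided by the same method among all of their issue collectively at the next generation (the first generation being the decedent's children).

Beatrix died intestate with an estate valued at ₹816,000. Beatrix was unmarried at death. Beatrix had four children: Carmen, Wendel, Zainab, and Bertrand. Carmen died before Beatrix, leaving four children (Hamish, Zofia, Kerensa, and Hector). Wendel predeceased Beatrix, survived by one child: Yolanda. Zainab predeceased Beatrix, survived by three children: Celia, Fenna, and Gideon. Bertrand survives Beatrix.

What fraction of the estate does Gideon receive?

Gideon receives 3/32 of the estate.

The entire ₹816,000 passes to the descendants.
That amount (₹816,000) is divided at the children's generation into 4 shares of ₹204,000. Bertrand takes ₹204,000. The 3 shares of the deceased (Carmen, Wendel, and Zainab) are combined into a pool of ₹612,000.
That pool (₹612,000) is divided at the grandchildren's generation equally among Hamish, Zofia, Kerensa, Hector, Yolanda, Celia, Fenna, and Gideon: ₹76,500 each.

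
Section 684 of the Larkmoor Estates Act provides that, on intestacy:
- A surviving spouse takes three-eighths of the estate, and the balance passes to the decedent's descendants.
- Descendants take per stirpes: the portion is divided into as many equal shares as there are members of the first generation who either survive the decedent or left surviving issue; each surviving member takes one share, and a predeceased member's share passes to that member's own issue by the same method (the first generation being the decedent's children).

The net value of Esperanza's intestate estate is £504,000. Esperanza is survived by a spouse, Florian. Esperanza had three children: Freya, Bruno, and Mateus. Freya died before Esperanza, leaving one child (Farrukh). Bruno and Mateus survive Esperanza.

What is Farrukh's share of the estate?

Florian takes three-eighths of £504,000 = £189,000. The remaining £315,000 passes to the descendants.
The descendants' portion (£315,000) is divided into 3 shares of £105,000: Bruno and Mateus each take £105,000; Freya's £105,000 share passes to Freya's issue.
Freya's share (£105,000) passes entirely to Farrukh.

Farrukh receives £105,000.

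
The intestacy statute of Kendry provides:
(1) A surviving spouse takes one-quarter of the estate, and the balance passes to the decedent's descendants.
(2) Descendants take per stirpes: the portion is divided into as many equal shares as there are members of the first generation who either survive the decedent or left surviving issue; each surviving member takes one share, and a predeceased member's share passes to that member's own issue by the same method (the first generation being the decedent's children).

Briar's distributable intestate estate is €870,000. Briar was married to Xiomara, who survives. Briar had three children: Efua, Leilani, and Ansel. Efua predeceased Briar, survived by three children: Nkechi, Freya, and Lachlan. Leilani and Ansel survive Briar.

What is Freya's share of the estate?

Xiomara takes one-quarter of €870,000 = €217,500. The remaining €652,500 passes to the descendants.
The descendants' portion (€652,500) is divided into 3 shares of €217,500: Leilani and Ansel each take €217,500; Efua's €217,500 share passes to Efua's issue.
Efua's share (€217,500) is divided into 3 shares of €72,500: Nkechi, Freya, and Lachlan each take €72,500.

Freya receives €72,500.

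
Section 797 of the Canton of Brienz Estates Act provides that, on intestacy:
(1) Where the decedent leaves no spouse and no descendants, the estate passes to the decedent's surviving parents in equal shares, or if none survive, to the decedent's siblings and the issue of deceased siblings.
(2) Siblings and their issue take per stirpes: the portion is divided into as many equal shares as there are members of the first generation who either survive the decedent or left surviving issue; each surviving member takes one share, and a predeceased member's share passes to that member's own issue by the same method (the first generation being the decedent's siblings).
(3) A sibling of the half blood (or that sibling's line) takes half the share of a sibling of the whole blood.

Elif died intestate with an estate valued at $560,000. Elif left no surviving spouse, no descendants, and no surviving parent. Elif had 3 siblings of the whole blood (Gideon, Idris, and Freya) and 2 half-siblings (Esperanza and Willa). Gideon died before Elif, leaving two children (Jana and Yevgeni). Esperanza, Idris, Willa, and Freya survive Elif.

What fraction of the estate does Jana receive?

Jana receives 1/8 of the estate.

The entire $560,000 passes to the siblings and their issue.
Counting each half-blood sibling's line as half a unit, there are 4 units in $560,000, so one unit is $140,000. Whole-blood lines (Gideon, Idris, and Freya) take $140,000 each; half-blood lines (Esperanza and Willa) take $70,000 each.
Gideon's share ($140,000) is divided into 2 shares of $70,000: Jana and Yevgeni each take $70,000.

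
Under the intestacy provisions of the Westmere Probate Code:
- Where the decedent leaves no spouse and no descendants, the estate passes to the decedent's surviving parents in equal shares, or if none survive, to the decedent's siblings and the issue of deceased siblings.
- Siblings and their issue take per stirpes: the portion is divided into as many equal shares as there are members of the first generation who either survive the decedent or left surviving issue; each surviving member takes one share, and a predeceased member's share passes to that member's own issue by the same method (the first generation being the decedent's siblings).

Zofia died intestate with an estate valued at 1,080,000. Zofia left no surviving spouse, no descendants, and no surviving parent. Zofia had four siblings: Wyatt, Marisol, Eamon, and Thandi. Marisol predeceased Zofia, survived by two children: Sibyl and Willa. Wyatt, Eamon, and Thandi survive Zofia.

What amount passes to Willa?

The entire 1,080,000 passes to the siblings and their issue.
That amount (1,080,000) is divided into 4 shares of 270,000: Wyatt, Eamon, and Thandi each take 270,000; Marisol's 270,000 share passes to Marisol's issue.
Marisol's share (270,000) is divided into 2 shares of 135,000: Sibyl and Willa each take 135,000.

Willa receives 135,000.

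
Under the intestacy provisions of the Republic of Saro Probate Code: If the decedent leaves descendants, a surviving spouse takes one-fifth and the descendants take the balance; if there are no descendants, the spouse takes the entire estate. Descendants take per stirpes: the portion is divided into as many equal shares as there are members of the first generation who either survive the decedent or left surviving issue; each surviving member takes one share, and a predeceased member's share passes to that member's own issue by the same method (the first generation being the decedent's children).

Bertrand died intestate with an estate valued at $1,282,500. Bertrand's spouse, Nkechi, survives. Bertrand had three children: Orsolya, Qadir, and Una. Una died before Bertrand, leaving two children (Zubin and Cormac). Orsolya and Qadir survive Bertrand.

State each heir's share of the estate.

Nkechi: $256,500; Orsolya: $342,000; Qadir: $342,000; Zubin: $171,000; Cormac: $171,000

Nkechi takes one-fifth of $1,282,500 = $256,500. The remaining $1,026,000 passes to the descendants.
The descendants' portion ($1,026,000) is divided into 3 shares of $342,000: Orsolya and Qadir each take $342,000; Una's $342,000 share passes to Una's issue.
Una's share ($342,000) is divided into 2 shares of $171,000: Zubin and Cormac each take $171,000.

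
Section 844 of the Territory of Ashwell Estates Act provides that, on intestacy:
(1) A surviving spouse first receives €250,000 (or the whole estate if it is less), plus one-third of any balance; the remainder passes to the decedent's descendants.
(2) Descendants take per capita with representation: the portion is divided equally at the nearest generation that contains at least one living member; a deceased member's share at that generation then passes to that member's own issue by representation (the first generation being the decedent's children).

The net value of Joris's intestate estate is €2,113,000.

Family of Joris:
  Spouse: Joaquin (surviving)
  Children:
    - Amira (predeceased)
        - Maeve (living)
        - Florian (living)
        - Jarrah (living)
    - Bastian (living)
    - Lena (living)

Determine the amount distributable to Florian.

Florian receives €138,000.

Joaquin first takes €250,000, leaving a balance of €1,863,000. Joaquin then takes one-third of the balance (€621,000), for a total of €871,000. The remaining €1,242,000 passes to the descendants.
The descendants' portion (€1,242,000) is divided into 3 shares of €414,000: Bastian and Lena each take €414,000; Amira's €414,000 share passes to Amira's issue.
Amira's share (€414,000) is divided into 3 shares of €138,000: Maeve, Florian, and Jarrah each take €138,000.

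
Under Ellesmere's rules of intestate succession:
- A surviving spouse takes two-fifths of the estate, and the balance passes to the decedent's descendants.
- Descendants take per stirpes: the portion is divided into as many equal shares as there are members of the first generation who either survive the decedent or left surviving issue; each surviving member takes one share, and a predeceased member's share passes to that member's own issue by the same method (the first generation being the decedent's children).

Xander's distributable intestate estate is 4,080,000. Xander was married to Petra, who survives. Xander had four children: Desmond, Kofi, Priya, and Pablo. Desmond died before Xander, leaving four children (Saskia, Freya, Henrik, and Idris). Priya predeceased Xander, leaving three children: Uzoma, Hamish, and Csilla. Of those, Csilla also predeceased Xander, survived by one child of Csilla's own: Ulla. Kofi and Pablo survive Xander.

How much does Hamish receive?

Hamish receives 204,000.

Petra takes two-fifths of 4,080,000 = 1,632,000. The remaining 2,448,000 passes to the descendants.
The descendants' portion (2,448,000) is divided into 4 shares of 612,000: Kofi and Pablo each take 612,000; Desmond's 612,000 share passes to Desmond's issue; Priya's 612,000 share passes to Priya's issue.
Desmond's share (612,000) is divided into 4 shares of 153,000: Saskia, Freya, Henrik, and Idris each take 153,000.
Priya's share (612,000) is divided into 3 shares of 204,000: Uzoma and Hamish each take 204,000; Csilla's 204,000 share passes to Csilla's issue.
Csilla's share (204,000) passes entirely to Ulla.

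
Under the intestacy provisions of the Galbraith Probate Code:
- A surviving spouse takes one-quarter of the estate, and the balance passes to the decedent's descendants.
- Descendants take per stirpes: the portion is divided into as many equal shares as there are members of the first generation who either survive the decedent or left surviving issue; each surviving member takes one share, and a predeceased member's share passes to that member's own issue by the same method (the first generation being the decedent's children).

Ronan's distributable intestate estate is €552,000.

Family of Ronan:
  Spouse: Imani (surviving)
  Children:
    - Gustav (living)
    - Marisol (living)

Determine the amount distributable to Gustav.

Imani takes one-quarter of €552,000 = €138,000. The remaining €414,000 passes to the descendants.
The descendants' portion (€414,000) is divided into 2 shares of €207,000: Gustav and Marisol each take €207,000.

Gustav receives €207,000.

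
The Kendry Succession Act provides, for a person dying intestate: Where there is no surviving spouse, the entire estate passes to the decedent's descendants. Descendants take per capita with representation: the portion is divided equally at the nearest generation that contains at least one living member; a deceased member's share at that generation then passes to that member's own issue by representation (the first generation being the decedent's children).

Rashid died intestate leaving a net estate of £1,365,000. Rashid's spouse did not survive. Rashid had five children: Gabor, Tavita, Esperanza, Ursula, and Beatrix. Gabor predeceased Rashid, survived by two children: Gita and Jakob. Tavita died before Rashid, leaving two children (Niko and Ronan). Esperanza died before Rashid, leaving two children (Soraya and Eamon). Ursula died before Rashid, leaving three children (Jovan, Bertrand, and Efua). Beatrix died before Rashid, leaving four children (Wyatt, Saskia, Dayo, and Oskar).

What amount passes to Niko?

The entire £1,365,000 passes to the descendants.
No child survives, so the initial division is made at the grandchildren's generation.
That amount (£1,365,000) is divided into 13 shares of £105,000: Gita, Jakob, Niko, Ronan, Soraya, Eamon, Jovan, Bertrand, Efua, Wyatt, Saskia, Dayo, and Oskar each take £105,000.

Niko receives £105,000.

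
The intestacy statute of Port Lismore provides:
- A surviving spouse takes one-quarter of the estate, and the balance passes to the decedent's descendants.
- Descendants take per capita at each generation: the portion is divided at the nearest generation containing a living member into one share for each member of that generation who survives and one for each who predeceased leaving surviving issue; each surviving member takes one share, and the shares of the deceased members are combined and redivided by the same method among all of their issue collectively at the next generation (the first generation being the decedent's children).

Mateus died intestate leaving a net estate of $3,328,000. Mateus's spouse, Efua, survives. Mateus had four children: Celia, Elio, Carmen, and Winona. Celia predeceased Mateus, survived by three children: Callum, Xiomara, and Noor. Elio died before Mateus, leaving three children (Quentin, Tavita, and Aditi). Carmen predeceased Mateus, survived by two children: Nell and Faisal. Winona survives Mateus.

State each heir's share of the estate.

Efua: $832,000; Callum: $234,000; Xiomara: $234,000; Noor: $234,000; Quentin: $234,000; Tavita: $234,000; Aditi: $234,000; Nell: $234,000; Faisal: $234,000; Winona: $624,000

Efua takes one-quarter of $3,328,000 = $832,000. The remaining $2,496,000 passes to the descendants.
The descendants' portion ($2,496,000) is divided at the children's generation into 4 shares of $624,000. Winona takes $624,000. The 3 shares of the deceased (Celia, Elio, and Carmen) are combined into a pool of $1,872,000.
That pool ($1,872,000) is divided at the grandchildren's generation equally among Callum, Xiomara, Noor, Quentin, Tavita, Aditi, Nell, and Faisal: $234,000 each.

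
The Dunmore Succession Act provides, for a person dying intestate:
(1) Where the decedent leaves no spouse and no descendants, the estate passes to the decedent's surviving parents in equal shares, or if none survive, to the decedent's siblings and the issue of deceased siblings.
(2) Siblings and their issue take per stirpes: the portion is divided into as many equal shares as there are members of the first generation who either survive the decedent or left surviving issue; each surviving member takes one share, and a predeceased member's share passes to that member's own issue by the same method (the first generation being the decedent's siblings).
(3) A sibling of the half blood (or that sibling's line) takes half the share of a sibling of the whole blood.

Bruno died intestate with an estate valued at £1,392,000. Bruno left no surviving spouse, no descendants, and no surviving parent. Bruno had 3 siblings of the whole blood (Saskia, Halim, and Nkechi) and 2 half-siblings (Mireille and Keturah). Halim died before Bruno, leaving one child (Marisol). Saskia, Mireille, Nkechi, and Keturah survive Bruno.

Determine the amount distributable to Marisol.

Marisol receives £348,000.

The entire £1,392,000 passes to the siblings and their issue.
Counting each half-blood sibling's line as half a unit, there are 4 units in £1,392,000, so one unit is £348,000. Whole-blood lines (Saskia, Halim, and Nkechi) take £348,000 each; half-blood lines (Mireille and Keturah) take £174,000 each.
Halim's share (£348,000) passes entirely to Marisol.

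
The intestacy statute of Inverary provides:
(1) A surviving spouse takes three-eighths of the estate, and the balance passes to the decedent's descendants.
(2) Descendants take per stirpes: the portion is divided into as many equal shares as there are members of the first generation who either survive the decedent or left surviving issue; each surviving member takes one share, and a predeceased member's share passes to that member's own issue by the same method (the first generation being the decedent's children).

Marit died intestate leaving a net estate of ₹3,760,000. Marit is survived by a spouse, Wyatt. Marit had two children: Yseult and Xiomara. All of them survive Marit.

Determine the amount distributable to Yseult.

Yseult receives ₹1,175,000.

Wyatt takes three-eighths of ₹3,760,000 = ₹1,410,000. The remaining ₹2,350,000 passes to the descendants.
The descendants' portion (₹2,350,000) is divided into 2 shares of ₹1,175,000: Yseult and Xiomara each take ₹1,175,000.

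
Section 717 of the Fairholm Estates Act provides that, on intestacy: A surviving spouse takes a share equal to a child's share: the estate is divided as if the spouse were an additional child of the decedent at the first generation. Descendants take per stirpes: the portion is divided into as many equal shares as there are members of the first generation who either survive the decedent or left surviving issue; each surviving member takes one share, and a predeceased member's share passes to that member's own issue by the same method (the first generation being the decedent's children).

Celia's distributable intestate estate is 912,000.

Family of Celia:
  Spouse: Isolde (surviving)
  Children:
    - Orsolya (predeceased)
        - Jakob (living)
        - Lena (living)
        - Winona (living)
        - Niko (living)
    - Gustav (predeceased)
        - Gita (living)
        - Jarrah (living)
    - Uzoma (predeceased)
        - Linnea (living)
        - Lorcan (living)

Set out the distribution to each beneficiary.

Isolde: 228,000; Jakob: 57,000; Lena: 57,000; Winona: 57,000; Niko: 57,000; Gita: 114,000; Jarrah: 114,000; Linnea: 114,000; Lorcan: 114,000

The spouse counts as an additional share at the children's level, so there are 4 primary shares of 228,000. Isolde takes one such share (228,000).
The children's combined portion (684,000) is divided into 3 shares of 228,000: Orsolya's 228,000 share passes to Orsolya's issue; Gustav's 228,000 share passes to Gustav's issue; Uzoma's 228,000 share passes to Uzoma's issue.
Orsolya's share (228,000) is divided into 4 shares of 57,000: Jakob, Lena, Winona, and Niko each take 57,000.
Gustav's share (228,000) is divided into 2 shares of 114,000: Gita and Jarrah each take 114,000.
Uzoma's share (228,000) is divided into 2 shares of 114,000: Linnea and Lorcan each take 114,000.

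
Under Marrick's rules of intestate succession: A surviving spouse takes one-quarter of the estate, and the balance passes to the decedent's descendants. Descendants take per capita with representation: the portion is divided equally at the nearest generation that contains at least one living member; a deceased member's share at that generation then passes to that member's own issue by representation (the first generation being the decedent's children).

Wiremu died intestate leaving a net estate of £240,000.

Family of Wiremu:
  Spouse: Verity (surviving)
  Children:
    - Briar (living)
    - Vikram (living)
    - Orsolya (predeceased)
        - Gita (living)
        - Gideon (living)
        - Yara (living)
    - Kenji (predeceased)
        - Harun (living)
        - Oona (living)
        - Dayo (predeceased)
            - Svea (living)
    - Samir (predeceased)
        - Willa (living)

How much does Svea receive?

Svea receives £12,000.

Verity takes one-quarter of £240,000 = £60,000. The remaining £180,000 passes to the descendants.
The descendants' portion (£180,000) is divided into 5 shares of £36,000: Briar and Vikram each take £36,000; Orsolya's £36,000 share passes to Orsolya's issue; Kenji's £36,000 share passes to Kenji's issue; Samir's £36,000 share passes to Samir's issue.
Orsolya's share (£36,000) is divided into 3 shares of £12,000: Gita, Gideon, and Yara each take £12,000.
Kenji's share (£36,000) is divided into 3 shares of £12,000: Harun and Oona each take £12,000; Dayo's £12,000 share passes to Dayo's issue.
Dayo's share (£12,000) passes entirely to Svea.
Samir's share (£36,000) passes entirely to Willa.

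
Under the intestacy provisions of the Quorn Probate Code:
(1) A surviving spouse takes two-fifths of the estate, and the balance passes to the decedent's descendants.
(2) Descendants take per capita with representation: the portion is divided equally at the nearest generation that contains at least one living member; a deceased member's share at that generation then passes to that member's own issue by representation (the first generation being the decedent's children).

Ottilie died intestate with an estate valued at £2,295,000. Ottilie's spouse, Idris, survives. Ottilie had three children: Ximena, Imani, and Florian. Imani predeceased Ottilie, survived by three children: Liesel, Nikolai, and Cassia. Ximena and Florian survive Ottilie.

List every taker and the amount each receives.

Idris takes two-fifths of £2,295,000 = £918,000. The remaining £1,377,000 passes to the descendants.
The descendants' portion (£1,377,000) is divided into 3 shares of £459,000: Ximena and Florian each take £459,000; Imani's £459,000 share passes to Imani's issue.
Imani's share (£459,000) is divided into 3 shares of £153,000: Liesel, Nikolai, and Cassia each take £153,000.

Idris: £918,000; Ximena: £459,000; Liesel: £153,000; Nikolai: £153,000; Cassia: £153,000; Florian: £459,000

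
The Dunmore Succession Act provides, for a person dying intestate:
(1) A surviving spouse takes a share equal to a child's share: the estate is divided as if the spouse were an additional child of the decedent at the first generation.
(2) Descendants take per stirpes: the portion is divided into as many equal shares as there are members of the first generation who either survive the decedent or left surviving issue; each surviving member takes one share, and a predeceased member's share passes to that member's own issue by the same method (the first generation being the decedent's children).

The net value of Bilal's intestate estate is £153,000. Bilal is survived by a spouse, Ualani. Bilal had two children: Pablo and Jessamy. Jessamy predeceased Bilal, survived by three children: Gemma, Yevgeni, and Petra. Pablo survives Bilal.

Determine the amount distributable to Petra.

The spouse counts as an additional share at the children's level, so there are 3 primary shares of £51,000. Ualani takes one such share (£51,000).
The children's combined portion (£102,000) is divided into 2 shares of £51,000: Pablo takes £51,000; Jessamy's £51,000 share passes to Jessamy's issue.
Jessamy's share (£51,000) is divided into 3 shares of £17,000: Gemma, Yevgeni, and Petra each take £17,000.

Petra receives £17,000.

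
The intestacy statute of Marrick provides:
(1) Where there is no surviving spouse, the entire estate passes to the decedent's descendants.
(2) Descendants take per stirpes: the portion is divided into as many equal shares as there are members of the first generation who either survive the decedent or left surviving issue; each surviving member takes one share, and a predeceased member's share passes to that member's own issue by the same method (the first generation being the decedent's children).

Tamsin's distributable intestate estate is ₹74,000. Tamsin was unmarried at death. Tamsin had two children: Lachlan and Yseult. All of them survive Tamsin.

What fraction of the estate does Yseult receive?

Yseult receives 1/2 of the estate.

The entire ₹74,000 passes to the descendants.
That amount (₹74,000) is divided into 2 shares of ₹37,000: Lachlan and Yseult each take ₹37,000.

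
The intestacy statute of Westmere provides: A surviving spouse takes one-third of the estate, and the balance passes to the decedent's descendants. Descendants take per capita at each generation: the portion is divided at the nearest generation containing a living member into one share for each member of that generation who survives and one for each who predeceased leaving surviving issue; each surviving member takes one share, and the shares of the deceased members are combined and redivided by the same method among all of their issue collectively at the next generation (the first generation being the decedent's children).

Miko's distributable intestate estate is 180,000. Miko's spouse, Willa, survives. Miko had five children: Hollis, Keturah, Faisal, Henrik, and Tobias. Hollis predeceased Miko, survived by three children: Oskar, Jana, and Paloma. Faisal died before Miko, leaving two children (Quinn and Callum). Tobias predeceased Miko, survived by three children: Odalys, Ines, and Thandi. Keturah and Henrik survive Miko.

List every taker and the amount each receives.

Willa: 60,000; Oskar: 9,000; Jana: 9,000; Paloma: 9,000; Keturah: 24,000; Quinn: 9,000; Callum: 9,000; Henrik: 24,000; Odalys: 9,000; Ines: 9,000; Thandi: 9,000

Willa takes one-third of 180,000 = 60,000. The remaining 120,000 passes to the descendants.
The descendants' portion (120,000) is divided at the children's generation into 5 shares of 24,000. Keturah and Henrik each take 24,000. The 3 shares of the deceased (Hollis, Faisal, and Tobias) are combined into a pool of 72,000.
That pool (72,000) is divided at the grandchildren's generation equally among Oskar, Jana, Paloma, Quinn, Callum, Odalys, Ines, and Thandi: 9,000 each.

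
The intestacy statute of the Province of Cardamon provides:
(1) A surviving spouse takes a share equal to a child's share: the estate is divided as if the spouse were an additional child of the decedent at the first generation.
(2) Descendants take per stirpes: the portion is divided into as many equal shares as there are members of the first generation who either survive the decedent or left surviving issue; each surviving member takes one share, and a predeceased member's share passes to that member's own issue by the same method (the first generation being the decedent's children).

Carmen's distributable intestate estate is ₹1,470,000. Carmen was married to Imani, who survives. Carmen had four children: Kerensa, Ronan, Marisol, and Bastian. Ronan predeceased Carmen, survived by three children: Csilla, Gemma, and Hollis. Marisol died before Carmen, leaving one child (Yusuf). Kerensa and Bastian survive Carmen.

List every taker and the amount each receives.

Imani: ₹294,000; Kerensa: ₹294,000; Csilla: ₹98,000; Gemma: ₹98,000; Hollis: ₹98,000; Yusuf: ₹294,000; Bastian: ₹294,000

The spouse counts as an additional share at the children's level, so there are 5 primary shares of ₹294,000. Imani takes one such share (₹294,000).
The children's combined portion (₹1,176,000) is divided into 4 shares of ₹294,000: Kerensa and Bastian each take ₹294,000; Ronan's ₹294,000 share passes to Ronan's issue; Marisol's ₹294,000 share passes to Marisol's issue.
Ronan's share (₹294,000) is divided into 3 shares of ₹98,000: Csilla, Gemma, and Hollis each take ₹98,000.
Marisol's share (₹294,000) passes entirely to Yusuf.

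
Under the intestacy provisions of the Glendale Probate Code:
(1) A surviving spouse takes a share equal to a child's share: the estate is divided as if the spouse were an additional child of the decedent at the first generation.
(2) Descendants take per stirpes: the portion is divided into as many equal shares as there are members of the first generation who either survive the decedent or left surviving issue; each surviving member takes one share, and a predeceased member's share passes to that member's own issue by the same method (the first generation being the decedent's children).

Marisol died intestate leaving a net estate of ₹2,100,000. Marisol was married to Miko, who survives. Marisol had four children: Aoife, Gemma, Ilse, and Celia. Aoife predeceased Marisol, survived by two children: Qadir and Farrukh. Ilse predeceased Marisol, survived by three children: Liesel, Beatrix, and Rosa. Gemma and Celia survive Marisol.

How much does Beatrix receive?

The spouse counts as an additional share at the children's level, so there are 5 primary shares of ₹420,000. Miko takes one such share (₹420,000).
The children's combined portion (₹1,680,000) is divided into 4 shares of ₹420,000: Gemma and Celia each take ₹420,000; Aoife's ₹420,000 share passes to Aoife's issue; Ilse's ₹420,000 share passes to Ilse's issue.
Aoife's share (₹420,000) is divided into 2 shares of ₹210,000: Qadir and Farrukh each take ₹210,000.
Ilse's share (₹420,000) is divided into 3 shares of ₹140,000: Liesel, Beatrix, and Rosa each take ₹140,000.

Beatrix receives ₹140,000.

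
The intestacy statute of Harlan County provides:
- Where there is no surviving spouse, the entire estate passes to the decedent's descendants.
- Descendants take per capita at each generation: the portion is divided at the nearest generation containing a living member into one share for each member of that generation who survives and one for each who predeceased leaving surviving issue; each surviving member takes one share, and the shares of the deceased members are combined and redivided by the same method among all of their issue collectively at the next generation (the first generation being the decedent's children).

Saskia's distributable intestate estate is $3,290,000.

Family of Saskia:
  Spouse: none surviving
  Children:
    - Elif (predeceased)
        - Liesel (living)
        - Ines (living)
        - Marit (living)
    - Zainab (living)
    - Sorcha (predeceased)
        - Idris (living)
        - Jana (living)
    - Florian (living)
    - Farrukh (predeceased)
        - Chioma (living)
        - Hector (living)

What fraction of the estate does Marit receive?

Marit receives 3/35 of the estate.

The entire $3,290,000 passes to the descendants.
That amount ($3,290,000) is divided at the children's generation into 5 shares of $658,000. Zainab and Florian each take $658,000. The 3 shares of the deceased (Elif, Sorcha, and Farrukh) are combined into a pool of $1,974,000.
That pool ($1,974,000) is divided at the grandchildren's generation equally among Liesel, Ines, Marit, Idris, Jana, Chioma, and Hector: $282,000 each.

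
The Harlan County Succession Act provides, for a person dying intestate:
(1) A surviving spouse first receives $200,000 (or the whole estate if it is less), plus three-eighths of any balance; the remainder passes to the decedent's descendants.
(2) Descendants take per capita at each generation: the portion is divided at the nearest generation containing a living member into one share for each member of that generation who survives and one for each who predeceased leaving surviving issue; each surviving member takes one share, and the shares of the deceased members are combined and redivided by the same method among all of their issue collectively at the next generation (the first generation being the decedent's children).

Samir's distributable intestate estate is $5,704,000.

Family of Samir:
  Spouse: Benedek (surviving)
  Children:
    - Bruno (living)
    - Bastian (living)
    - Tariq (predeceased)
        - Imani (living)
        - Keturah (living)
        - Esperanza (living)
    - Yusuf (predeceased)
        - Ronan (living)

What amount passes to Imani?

Imani receives $430,000.

Benedek first takes $200,000, leaving a balance of $5,504,000. Benedek then takes three-eighths of the balance ($2,064,000), for a total of $2,264,000. The remaining $3,440,000 passes to the descendants.
The descendants' portion ($3,440,000) is divided at the children's generation into 4 shares of $860,000. Bruno and Bastian each take $860,000. The 2 shares of the deceased (Tariq and Yusuf) are combined into a pool of $1,720,000.
That pool ($1,720,000) is divided at the grandchildren's generation equally among Imani, Keturah, Esperanza, and Ronan: $430,000 each.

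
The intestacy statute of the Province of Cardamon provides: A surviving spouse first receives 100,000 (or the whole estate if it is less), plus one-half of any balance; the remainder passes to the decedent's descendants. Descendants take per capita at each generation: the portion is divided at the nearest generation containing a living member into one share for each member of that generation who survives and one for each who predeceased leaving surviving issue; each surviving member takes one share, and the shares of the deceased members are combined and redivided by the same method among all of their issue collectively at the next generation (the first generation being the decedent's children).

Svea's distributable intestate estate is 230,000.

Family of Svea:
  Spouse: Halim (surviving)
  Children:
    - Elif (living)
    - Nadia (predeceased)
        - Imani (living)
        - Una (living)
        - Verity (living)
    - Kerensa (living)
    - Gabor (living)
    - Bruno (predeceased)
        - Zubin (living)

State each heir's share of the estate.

Halim first takes 100,000, leaving a balance of 130,000. Halim then takes one-half of the balance (65,000), for a total of 165,000. The remaining 65,000 passes to the descendants.
The descendants' portion (65,000) is divided at the children's generation into 5 shares of 13,000. Elif, Kerensa, and Gabor each take 13,000. The 2 shares of the deceased (Nadia and Bruno) are combined into a pool of 26,000.
That pool (26,000) is divided at the grandchildren's generation equally among Imani, Una, Verity, and Zubin: 6,500 each.

Halim: 165,000; Elif: 13,000; Imani: 6,500; Una: 6,500; Verity: 6,500; Kerensa: 13,000; Gabor: 13,000; Zubin: 6,500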